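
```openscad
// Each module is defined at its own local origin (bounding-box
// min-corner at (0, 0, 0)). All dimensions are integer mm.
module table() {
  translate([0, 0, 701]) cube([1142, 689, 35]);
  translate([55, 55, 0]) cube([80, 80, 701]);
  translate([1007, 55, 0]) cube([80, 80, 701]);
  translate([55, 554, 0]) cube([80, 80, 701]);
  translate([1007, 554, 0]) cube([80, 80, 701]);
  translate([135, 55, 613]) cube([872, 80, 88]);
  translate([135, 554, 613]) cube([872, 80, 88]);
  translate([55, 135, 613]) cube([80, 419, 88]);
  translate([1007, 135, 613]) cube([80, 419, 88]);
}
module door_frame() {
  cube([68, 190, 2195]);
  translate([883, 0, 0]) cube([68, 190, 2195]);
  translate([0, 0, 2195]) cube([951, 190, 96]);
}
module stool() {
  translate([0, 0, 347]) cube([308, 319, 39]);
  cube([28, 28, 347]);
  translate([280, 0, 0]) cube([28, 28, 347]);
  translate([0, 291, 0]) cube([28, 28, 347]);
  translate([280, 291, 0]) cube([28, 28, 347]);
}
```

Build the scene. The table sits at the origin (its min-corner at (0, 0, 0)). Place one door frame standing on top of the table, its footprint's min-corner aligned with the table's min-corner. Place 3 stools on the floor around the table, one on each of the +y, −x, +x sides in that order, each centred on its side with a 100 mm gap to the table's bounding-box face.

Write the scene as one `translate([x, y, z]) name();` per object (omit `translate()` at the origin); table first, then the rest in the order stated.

table();
translate([0, 0, 736]) door_frame();
translate([417, 789, 0]) stool();
translate([-408, 185, 0]) stool();
translate([1242, 185, 0]) stool();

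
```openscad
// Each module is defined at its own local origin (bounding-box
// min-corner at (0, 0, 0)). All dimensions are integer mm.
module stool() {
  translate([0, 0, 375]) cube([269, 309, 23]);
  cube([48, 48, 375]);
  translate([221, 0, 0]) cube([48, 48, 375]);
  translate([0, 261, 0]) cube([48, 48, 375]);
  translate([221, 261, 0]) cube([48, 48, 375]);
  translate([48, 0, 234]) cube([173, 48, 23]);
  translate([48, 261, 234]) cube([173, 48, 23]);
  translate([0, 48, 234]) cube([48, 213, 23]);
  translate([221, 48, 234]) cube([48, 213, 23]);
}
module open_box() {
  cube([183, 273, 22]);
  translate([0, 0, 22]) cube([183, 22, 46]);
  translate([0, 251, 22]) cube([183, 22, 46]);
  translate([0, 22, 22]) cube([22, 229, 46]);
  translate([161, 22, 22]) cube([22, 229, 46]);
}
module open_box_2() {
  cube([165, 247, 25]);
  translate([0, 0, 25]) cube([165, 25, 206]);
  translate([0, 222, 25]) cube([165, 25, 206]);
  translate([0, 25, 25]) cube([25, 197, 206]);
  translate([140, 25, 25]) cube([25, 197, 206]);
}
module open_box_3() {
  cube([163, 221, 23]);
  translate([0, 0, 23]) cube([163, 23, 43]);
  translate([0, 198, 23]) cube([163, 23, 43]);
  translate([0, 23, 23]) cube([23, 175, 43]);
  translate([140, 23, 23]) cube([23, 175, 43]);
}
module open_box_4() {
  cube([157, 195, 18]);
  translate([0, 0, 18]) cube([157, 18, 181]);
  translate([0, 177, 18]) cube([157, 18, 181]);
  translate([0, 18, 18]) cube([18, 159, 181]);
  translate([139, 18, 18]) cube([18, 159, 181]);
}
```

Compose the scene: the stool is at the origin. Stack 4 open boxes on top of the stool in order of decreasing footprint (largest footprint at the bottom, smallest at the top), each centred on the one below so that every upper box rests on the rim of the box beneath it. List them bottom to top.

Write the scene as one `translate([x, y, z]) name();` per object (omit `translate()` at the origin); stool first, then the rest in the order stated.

stool();
translate([43, 18, 398]) open_box();
translate([52, 31, 466]) open_box_2();
translate([53, 44, 697]) open_box_3();
translate([56, 57, 763]) open_box_4();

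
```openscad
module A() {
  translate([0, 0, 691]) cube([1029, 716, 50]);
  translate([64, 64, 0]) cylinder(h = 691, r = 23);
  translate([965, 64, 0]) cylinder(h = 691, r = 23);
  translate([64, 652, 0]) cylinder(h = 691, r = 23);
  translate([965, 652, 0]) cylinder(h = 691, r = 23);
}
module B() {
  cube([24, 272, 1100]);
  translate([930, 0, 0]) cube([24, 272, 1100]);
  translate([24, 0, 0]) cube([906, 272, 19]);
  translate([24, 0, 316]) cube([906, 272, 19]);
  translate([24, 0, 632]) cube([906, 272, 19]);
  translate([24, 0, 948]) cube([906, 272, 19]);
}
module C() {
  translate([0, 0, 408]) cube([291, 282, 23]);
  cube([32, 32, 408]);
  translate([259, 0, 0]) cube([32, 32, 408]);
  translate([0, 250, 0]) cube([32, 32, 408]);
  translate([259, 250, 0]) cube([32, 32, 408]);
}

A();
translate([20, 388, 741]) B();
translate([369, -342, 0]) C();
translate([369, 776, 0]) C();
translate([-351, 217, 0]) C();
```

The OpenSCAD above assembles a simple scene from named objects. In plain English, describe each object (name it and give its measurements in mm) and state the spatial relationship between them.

A is a table: top 1029 mm (x) × 716 mm (y), 50 mm thick, upper face at z = 741 mm, on four round legs of 46 mm diameter, each leg's bounding box inset 41 mm from the nearest pair of top edges, running from z = 0 to the bottom of the top.

B is an open bookshelf. Two side panels, each 24 mm thick, 272 mm deep and 1100 mm tall, stand 954 mm apart (outside-to-outside). Between them sit 4 shelves, each 19 mm thick and 272 mm deep, spanning the full gap between the sides. The bottom shelf rests on the floor (its underside at z = 0) and the clear gap between one shelf's top and the next shelf's underside is 297 mm.

C is a four-legged stool. The seat is a 291×282×23 mm slab whose top surface is at z = 431 mm; four square legs, each 32×32 mm in cross-section, run from the floor (z = 0) to the underside of the seat, each flush with a corner of the seat.

The bookshelf is on top of the table. Three stools sit around the table at the −y, +y, −x sides.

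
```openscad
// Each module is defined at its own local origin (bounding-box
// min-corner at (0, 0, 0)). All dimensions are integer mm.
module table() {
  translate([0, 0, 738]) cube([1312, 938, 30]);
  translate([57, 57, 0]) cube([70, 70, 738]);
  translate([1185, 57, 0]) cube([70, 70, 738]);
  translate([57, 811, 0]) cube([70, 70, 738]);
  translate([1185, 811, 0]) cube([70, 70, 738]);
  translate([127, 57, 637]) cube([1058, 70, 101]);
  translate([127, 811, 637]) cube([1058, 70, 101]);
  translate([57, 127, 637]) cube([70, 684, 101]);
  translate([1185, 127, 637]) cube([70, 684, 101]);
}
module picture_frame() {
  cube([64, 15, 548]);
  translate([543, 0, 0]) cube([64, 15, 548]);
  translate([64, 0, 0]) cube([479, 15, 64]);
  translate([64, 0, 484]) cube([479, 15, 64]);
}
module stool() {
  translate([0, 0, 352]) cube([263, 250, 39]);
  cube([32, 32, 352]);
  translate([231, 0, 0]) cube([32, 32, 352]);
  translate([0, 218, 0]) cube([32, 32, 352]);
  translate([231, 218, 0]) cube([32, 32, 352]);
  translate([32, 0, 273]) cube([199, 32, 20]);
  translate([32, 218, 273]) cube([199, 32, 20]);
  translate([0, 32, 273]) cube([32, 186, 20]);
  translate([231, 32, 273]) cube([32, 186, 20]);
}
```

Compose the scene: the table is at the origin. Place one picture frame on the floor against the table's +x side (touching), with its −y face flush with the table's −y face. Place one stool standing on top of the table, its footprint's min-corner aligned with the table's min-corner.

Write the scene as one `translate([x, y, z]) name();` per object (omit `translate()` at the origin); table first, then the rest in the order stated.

table();
translate([1312, 0, 0]) picture_frame();
translate([0, 0, 768]) stool();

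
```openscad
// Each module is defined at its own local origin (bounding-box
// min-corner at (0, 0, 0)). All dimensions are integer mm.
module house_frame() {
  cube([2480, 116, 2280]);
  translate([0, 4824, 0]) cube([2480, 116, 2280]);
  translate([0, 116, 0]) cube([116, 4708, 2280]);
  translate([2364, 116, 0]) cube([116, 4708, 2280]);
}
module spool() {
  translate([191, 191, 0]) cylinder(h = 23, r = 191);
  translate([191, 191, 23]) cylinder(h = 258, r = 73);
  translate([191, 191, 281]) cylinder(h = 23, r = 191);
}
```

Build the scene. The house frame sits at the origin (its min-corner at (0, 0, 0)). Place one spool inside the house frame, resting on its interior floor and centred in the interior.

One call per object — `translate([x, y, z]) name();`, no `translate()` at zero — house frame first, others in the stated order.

house_frame();
translate([1049, 2279, 0]) spool();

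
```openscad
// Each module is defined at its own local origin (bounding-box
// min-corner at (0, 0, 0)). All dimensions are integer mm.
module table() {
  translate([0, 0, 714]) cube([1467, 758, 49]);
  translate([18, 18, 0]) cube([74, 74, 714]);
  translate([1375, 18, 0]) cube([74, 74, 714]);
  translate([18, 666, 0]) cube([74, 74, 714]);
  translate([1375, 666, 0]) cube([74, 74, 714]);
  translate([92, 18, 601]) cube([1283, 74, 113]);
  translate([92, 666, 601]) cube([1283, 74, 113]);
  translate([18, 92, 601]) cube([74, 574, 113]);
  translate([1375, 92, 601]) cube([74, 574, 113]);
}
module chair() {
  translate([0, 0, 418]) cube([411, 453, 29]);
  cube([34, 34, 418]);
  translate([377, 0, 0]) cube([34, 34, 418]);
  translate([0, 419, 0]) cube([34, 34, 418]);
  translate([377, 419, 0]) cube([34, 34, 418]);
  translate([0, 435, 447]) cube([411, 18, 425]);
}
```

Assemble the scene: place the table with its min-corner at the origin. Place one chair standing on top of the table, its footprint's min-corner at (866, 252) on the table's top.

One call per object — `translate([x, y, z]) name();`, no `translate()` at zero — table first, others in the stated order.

table();
translate([866, 252, 763]) chair();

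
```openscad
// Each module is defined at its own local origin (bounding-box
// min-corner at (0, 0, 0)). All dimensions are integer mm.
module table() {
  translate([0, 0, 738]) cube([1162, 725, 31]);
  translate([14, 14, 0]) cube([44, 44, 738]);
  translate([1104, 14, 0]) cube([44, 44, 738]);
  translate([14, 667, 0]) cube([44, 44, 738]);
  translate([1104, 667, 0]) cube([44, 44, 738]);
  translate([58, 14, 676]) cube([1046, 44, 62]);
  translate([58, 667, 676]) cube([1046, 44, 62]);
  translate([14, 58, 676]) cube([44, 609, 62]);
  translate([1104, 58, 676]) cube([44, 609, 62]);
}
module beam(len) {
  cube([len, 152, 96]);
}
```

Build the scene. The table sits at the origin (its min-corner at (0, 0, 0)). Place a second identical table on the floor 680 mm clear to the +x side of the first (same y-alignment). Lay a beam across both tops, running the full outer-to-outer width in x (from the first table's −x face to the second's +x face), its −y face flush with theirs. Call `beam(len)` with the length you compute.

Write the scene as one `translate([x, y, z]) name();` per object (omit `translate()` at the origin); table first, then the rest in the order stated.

table();
translate([1842, 0, 0]) table();
translate([0, 0, 769]) beam(3004);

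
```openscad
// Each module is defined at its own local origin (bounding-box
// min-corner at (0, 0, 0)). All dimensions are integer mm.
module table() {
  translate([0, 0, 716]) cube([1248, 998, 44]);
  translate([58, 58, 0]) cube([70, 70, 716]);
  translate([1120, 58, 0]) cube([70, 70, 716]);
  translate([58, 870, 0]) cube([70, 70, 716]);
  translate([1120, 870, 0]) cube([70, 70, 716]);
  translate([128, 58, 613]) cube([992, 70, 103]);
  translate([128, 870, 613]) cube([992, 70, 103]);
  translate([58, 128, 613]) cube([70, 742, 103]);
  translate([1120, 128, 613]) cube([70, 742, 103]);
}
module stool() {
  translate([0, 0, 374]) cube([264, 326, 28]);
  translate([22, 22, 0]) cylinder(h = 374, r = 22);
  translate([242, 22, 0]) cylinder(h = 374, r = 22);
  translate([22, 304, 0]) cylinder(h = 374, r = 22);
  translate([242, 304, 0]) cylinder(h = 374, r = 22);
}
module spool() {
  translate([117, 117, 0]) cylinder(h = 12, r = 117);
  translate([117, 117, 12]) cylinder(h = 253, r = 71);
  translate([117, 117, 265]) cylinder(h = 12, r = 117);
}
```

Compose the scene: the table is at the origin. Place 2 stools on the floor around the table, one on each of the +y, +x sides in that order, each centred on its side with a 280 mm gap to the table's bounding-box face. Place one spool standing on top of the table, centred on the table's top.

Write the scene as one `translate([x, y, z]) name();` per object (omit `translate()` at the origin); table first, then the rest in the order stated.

table();
translate([492, 1278, 0]) stool();
translate([1528, 336, 0]) stool();
translate([507, 382, 760]) spool();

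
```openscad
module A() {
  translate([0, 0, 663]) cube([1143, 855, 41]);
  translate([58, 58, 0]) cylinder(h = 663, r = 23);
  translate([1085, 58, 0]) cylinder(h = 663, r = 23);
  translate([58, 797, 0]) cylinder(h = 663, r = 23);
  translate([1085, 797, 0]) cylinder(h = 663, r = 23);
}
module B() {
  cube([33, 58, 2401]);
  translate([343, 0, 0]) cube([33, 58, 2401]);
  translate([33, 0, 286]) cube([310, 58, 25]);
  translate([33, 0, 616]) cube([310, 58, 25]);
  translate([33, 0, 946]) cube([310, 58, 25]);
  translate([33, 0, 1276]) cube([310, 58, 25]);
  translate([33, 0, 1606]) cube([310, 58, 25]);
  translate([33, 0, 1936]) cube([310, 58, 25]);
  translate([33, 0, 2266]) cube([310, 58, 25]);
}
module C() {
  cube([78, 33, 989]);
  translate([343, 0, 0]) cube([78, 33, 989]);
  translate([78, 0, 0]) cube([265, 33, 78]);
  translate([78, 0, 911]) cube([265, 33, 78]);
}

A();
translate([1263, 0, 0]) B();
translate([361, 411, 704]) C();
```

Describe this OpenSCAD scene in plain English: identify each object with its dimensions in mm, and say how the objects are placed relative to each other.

A is a table: top 1143 mm (x) × 855 mm (y), 41 mm thick, upper face at z = 704 mm, on four round legs of 46 mm diameter, each leg's bounding box inset 35 mm from the nearest pair of top edges, running from z = 0 to the bottom of the top.

B is a straight ladder. Two 33×58 mm vertical rails, 2401 mm tall, stand 376 mm apart (outside-to-outside) with their front faces coplanar on the −y side. 7 rungs, each 58 mm deep and 25 mm tall, span between the inner faces of the rails, front faces flush with the rails. The lowest rung's underside is at z = 286 mm and rungs are spaced 330 mm apart (underside to underside).

C is a picture frame with a 265×833 mm rectangular opening (x by z) and a uniform 78 mm border on every side. Frame depth is 33 mm along y. It is built from two vertical stiles running the full outside height and two horizontal rails spanning the gap between the stiles.

The ladder is on the floor beside the table on its +x side. The picture frame is on top of the table, centred.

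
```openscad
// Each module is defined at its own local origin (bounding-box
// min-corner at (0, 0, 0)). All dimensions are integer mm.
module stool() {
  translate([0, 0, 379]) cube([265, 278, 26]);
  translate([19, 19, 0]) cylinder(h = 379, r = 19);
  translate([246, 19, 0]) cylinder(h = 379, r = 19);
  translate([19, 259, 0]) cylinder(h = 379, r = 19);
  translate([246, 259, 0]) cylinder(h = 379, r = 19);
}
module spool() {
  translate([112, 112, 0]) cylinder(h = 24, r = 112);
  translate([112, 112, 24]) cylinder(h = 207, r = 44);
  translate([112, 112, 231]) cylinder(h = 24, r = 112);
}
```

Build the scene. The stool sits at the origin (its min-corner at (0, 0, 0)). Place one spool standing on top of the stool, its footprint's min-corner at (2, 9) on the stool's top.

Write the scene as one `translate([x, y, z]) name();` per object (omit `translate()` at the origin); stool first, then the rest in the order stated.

stool();
translate([2, 9, 405]) spool();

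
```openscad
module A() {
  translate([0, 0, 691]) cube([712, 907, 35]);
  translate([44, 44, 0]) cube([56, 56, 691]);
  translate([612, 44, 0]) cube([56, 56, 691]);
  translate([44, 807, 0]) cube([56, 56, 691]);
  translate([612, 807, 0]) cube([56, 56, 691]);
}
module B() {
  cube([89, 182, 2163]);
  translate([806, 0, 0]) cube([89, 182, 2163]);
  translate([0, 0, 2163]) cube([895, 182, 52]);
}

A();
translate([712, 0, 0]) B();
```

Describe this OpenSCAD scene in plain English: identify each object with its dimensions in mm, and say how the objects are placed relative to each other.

A is a rectangular dining table. The top is 712×907×35 mm with its upper surface at z = 726 mm. It stands on four 56×56 mm square legs, each inset 44 mm from the nearest pair of top edges, running from the floor to the underside of the top.

B is a rectangular door frame: two vertical jambs of 89×182 mm section, 2163 mm tall, with a clear opening 717 mm wide between their inner faces. A header 52 mm tall and 182 mm deep lies on top of the jambs and spans the full outside width.

The door frame is against the table's +x side, with their −y faces flush.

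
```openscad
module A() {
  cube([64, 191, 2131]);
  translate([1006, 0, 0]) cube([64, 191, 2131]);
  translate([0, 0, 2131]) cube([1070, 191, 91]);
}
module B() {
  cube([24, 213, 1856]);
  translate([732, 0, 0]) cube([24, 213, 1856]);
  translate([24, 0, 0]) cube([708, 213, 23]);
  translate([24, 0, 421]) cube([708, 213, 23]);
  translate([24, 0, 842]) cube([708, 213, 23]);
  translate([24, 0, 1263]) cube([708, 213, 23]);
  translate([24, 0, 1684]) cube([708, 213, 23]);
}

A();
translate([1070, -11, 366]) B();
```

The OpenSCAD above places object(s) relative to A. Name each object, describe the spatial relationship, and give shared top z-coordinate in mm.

Both tops at z = 2222 mm.

A is a door frame. B is a bookshelf. The bookshelf is beside the door frame with their tops flush at z = 2222. The shared top z-coordinate is 2222 mm.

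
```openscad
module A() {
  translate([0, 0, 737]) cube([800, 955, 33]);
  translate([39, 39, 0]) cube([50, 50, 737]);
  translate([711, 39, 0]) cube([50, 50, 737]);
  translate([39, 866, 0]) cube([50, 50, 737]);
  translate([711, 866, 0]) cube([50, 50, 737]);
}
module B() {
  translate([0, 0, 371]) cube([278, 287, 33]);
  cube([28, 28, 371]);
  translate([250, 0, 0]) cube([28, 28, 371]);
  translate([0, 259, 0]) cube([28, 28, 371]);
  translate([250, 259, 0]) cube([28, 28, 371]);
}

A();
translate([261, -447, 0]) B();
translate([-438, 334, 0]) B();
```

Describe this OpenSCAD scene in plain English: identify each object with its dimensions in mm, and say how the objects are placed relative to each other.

A is a table with a 800×955 mm rectangular top, 33 mm thick, top surface at z = 770 mm, supported by four 50×50 mm square legs, each inset 39 mm from the nearest pair of top edges, running from the floor.

B is a four-legged stool. The seat is a 278×287×33 mm slab whose top surface is at z = 404 mm; four square legs, each 28×28 mm in cross-section, run from the floor (z = 0) to the underside of the seat, each flush with a corner of the seat.

Two stools sit around the table at the −y, −x sides.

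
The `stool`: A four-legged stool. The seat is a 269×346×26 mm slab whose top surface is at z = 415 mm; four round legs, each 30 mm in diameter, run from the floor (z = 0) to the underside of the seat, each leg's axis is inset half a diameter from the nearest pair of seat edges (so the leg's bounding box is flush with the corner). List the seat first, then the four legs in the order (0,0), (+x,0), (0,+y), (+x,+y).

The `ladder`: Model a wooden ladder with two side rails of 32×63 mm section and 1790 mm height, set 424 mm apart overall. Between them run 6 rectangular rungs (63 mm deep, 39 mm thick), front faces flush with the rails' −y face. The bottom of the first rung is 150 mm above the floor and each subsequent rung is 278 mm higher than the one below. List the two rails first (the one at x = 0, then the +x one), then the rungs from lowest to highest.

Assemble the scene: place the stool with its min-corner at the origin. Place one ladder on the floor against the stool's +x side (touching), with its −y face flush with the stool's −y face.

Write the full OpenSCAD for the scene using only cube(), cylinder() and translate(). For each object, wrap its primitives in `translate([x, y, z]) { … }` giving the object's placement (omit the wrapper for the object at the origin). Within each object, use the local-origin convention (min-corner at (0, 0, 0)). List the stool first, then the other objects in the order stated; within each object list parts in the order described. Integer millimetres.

translate([0, 0, 389]) cube([269, 346, 26]);
translate([15, 15, 0]) cylinder(h = 389, r = 15);
translate([254, 15, 0]) cylinder(h = 389, r = 15);
translate([15, 331, 0]) cylinder(h = 389, r = 15);
translate([254, 331, 0]) cylinder(h = 389, r = 15);
translate([269, 0, 0]) {
  cube([32, 63, 1790]);
  translate([392, 0, 0]) cube([32, 63, 1790]);
  translate([32, 0, 150]) cube([360, 63, 39]);
  translate([32, 0, 428]) cube([360, 63, 39]);
  translate([32, 0, 706]) cube([360, 63, 39]);
  translate([32, 0, 984]) cube([360, 63, 39]);
  translate([32, 0, 1262]) cube([360, 63, 39]);
  translate([32, 0, 1540]) cube([360, 63, 39]);
}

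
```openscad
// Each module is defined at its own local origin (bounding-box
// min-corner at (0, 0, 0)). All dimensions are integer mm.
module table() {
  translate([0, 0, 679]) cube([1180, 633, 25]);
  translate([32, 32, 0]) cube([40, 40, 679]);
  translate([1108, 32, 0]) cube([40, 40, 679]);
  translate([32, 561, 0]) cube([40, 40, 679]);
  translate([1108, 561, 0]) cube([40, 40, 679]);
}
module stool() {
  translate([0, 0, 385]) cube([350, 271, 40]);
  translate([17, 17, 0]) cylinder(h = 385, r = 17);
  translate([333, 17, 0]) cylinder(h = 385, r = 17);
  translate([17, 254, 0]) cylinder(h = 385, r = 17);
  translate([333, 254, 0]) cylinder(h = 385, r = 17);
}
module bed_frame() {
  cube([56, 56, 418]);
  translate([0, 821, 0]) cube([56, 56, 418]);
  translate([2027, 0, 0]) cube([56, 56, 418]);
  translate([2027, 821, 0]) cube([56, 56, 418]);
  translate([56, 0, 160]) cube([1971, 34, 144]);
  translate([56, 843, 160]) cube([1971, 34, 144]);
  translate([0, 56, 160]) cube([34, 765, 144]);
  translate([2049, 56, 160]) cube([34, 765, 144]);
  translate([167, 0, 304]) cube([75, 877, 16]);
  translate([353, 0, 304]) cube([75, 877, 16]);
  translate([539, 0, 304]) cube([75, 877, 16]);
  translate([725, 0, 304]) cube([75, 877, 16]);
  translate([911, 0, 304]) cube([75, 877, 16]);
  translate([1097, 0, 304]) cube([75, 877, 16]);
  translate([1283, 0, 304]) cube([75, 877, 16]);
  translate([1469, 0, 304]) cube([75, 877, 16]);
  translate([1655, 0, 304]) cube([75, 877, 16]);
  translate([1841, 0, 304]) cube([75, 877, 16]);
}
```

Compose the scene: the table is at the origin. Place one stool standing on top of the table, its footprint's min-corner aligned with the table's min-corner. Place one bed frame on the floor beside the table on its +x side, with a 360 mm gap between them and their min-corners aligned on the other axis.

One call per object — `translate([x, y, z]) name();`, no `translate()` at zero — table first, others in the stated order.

table();
translate([0, 0, 704]) stool();
translate([1540, 0, 0]) bed_frame();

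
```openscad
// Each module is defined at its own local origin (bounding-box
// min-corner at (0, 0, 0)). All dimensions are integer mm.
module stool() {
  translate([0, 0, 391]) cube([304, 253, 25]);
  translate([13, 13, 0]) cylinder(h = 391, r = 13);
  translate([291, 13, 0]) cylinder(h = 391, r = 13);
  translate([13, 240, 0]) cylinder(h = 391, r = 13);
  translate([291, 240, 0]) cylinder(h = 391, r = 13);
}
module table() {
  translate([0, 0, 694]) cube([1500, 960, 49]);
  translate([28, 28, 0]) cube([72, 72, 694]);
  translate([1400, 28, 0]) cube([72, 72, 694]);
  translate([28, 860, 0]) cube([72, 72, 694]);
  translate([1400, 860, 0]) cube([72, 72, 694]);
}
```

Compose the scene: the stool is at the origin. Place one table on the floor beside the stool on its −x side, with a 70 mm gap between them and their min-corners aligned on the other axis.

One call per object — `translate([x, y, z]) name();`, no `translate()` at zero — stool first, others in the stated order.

stool();
translate([-1570, 0, 0]) table();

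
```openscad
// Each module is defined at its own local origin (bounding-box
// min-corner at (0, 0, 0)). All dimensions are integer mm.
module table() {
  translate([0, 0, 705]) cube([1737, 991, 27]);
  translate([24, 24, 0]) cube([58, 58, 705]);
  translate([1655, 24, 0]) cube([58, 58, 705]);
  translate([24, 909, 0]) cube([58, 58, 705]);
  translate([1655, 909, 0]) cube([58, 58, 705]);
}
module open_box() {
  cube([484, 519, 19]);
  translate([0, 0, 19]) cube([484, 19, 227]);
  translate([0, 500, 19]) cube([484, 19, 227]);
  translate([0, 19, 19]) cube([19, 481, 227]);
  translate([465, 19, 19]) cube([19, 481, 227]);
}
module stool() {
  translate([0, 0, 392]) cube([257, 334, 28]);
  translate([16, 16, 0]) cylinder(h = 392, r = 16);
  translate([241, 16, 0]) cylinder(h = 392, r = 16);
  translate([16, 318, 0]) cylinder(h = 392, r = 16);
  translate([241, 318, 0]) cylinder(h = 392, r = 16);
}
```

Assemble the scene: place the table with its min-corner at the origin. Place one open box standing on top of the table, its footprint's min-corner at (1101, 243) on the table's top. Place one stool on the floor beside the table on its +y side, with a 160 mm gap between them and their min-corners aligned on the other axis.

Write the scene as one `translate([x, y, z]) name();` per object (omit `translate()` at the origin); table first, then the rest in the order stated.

table();
translate([1101, 243, 732]) open_box();
translate([0, 1151, 0]) stool();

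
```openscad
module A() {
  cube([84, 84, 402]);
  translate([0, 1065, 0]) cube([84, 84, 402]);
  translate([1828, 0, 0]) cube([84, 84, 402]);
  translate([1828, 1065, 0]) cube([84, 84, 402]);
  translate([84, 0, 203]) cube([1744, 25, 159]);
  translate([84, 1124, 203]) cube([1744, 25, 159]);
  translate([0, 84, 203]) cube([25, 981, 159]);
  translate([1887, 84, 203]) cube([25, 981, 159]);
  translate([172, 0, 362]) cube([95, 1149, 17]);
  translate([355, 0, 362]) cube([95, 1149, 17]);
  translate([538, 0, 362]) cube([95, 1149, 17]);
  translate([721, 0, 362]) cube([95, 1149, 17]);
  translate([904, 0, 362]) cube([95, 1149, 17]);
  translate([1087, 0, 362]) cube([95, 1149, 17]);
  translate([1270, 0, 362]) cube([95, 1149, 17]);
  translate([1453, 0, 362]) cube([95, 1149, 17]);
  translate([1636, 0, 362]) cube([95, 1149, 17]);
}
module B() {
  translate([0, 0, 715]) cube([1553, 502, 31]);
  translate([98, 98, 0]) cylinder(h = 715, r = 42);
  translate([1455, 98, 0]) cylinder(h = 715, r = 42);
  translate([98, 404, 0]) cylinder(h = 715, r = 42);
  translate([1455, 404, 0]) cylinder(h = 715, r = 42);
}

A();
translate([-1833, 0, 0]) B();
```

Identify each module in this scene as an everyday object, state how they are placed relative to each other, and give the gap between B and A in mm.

A is a bed frame. B is a table. The table is on the floor beside the bed frame on its −x side. The gap between the table and the bed frame is 280 mm.

The table's nearest face is 280 mm from the bed frame's −x face.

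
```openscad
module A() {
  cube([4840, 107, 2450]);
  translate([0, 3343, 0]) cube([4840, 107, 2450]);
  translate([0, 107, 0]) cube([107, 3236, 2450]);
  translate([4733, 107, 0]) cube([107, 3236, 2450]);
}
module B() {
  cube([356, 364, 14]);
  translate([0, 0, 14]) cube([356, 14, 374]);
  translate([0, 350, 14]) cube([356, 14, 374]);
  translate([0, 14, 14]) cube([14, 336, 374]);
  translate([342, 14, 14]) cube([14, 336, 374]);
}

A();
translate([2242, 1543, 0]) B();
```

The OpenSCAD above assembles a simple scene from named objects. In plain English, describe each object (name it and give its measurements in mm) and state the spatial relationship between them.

A is a box-shaped house frame (walls only): outside footprint 4840×3450 mm, wall height 2450 mm, wall thickness 107 mm. The two y-facing walls run the full x-width; the two x-facing walls fit between the inner faces of the y-facing walls.

B is an open-topped rectangular box: outside dimensions 356×364×388 mm, with a uniform wall and base thickness of 14 mm. The base is a full 356×364 slab on the floor; four walls sit on top of the base. The front and back walls (the −y and +y sides) span the full width; the two side walls fit between them.

The open box sits inside the house frame, centred.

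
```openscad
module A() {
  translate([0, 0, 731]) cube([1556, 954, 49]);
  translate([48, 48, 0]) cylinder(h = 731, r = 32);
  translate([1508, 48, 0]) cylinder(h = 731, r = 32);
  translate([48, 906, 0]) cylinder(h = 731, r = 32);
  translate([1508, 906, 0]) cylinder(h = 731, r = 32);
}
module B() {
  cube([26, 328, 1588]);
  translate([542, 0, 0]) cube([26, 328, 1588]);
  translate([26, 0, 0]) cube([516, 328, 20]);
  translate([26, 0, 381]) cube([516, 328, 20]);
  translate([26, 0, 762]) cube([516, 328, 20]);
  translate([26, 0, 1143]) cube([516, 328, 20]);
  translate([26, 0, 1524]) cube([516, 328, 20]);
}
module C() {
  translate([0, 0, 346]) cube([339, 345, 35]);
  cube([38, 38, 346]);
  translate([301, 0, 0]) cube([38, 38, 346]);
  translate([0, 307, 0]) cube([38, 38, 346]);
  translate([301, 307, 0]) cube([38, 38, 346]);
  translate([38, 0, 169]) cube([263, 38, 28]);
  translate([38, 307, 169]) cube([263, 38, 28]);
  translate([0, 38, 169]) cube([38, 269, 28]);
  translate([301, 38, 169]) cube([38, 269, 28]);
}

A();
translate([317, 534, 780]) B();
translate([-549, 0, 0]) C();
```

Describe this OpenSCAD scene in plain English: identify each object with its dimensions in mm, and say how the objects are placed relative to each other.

A is a rectangular dining table. The top is 1556×954×49 mm with its upper surface at z = 780 mm. It stands on four round legs of 64 mm diameter, each leg's bounding box inset 16 mm from the nearest pair of top edges, running from the floor to the underside of the top.

B is a bookshelf 568 mm wide overall, 328 mm deep and 1588 mm tall. The two sides are 26 mm thick vertical panels. 5 horizontal shelves of 20 mm thickness span between the inner faces of the sides; the lowest shelf sits on the floor and shelves are stacked with a clear vertical gap of 361 mm between each pair.

C is a four-legged stool. The seat is 339×345 mm, 35 mm thick, top at z = 381 mm. It stands on four square legs, each 38×38 mm in cross-section, from z = 0 to the seat underside, each flush with a corner of the seat. Four stretchers, 38 mm wide and 28 mm tall, connect adjacent legs with their undersides at z = 169 mm, each running between the inner faces of the legs it joins and aligned with the legs' outer faces on the other axis.

The bookshelf is on top of the table. The stool is on the floor beside the table on its −x side.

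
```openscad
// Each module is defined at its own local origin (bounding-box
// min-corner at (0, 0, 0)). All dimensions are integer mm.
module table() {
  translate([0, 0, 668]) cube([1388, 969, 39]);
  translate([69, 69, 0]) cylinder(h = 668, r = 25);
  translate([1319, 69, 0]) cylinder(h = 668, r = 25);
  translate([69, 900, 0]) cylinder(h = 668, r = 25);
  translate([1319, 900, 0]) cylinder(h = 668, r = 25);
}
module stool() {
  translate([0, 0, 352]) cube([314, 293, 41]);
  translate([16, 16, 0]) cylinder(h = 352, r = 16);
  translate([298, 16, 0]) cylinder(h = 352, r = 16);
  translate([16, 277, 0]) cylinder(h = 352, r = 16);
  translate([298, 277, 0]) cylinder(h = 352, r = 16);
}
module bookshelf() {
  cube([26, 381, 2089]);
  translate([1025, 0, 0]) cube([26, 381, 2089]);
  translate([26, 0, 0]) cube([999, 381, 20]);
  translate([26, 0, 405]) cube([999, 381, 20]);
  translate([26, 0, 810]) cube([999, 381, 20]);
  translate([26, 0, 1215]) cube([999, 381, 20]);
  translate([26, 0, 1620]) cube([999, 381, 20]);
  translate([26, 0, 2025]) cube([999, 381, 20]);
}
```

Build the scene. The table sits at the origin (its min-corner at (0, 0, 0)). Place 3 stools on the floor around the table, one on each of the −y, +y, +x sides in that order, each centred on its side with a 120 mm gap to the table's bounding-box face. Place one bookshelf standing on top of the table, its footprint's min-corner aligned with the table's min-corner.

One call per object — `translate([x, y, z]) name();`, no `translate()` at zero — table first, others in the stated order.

table();
translate([537, -413, 0]) stool();
translate([537, 1089, 0]) stool();
translate([1508, 338, 0]) stool();
translate([0, 0, 707]) bookshelf();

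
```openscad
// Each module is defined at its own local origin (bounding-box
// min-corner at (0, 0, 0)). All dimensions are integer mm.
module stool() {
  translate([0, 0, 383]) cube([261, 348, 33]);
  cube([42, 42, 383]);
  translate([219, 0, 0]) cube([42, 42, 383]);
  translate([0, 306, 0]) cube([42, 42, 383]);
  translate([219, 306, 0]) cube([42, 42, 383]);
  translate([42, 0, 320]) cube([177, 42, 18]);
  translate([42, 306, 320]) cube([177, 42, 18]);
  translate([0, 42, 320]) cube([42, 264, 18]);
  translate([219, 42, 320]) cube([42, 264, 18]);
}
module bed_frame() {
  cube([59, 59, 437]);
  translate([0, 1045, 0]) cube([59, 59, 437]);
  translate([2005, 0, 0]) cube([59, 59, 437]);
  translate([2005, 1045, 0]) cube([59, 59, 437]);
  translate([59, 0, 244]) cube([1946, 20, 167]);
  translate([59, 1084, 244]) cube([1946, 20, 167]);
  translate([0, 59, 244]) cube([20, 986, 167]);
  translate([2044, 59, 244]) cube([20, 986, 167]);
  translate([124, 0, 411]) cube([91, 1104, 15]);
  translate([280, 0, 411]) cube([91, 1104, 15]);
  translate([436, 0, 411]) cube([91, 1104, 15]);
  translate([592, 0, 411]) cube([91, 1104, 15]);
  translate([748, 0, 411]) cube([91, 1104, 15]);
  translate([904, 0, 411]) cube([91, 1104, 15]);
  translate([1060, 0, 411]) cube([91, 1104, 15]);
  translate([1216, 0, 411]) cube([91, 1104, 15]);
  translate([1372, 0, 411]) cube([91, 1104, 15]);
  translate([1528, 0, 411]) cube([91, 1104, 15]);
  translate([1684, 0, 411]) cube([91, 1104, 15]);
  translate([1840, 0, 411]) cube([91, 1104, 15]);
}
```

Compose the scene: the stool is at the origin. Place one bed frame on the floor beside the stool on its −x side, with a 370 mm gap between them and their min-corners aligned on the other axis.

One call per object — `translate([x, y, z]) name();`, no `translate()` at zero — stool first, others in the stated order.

stool();
translate([-2434, 0, 0]) bed_frame();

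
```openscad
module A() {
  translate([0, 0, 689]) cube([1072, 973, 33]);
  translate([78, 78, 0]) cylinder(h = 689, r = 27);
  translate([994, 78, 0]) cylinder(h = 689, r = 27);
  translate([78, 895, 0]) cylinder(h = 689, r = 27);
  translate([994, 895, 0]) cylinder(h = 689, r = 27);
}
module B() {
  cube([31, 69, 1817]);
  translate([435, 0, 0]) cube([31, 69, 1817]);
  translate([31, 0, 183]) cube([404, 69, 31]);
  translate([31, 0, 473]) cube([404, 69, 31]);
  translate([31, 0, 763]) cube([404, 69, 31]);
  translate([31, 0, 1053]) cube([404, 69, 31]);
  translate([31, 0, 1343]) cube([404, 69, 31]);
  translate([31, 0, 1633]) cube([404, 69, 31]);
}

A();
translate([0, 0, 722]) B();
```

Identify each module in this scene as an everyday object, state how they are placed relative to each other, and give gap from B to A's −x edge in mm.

A is a table. B is a ladder. The ladder is on top of the table. The gap from the ladder to the table's −x edge is 0 mm.

The ladder's min-x is at 0; the table's min-x is 0; gap = 0 mm.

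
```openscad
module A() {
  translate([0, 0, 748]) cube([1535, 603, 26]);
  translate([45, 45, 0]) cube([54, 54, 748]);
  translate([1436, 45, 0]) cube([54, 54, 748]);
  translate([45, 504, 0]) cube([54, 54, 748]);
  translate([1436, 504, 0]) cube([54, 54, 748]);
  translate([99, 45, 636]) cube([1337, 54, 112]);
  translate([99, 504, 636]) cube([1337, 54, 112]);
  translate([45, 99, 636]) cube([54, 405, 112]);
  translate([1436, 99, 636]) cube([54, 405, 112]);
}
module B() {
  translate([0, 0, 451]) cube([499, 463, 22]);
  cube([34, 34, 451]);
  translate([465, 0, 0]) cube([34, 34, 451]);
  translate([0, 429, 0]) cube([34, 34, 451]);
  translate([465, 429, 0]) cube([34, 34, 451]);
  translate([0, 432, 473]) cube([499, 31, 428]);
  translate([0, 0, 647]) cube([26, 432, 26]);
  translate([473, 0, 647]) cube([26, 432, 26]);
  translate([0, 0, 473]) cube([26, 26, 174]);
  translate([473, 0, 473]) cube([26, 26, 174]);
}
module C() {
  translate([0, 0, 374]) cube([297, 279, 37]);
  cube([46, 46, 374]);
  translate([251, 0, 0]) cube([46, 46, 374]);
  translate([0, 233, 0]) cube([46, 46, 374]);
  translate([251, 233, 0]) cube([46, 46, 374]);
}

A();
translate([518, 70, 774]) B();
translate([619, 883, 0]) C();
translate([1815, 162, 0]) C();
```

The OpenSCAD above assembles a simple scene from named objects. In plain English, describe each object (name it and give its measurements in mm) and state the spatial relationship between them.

A is a rectangular dining table. The top is 1535×603×26 mm with its upper surface at z = 774 mm. It stands on four 54×54 mm square legs, each inset 45 mm from the nearest pair of top edges, running from the floor to the underside of the top. Four apron rails, 54 mm thick and 112 mm tall, run between adjacent legs with their top edges flush with the underside of the top and their outer faces flush with the legs' outer faces.

B is a chair. The seat is a 499×463×22 mm slab with its top at z = 473 mm, on four 34×34 mm corner legs (flush with the seat edges, standing on z = 0). A flat backrest 31 mm thick, 428 mm tall, spans the full seat width and rises from the seat top along its +y edge, rear face flush with the rear of the seat. Two armrests of 26×26 mm section run along each side from the seat's front edge to the front of the backrest, top faces 200 mm above the seat top and outer faces flush with the seat's x-edges; a 26×26 mm post under the front of each armrest stands on the seat at the front corner.

C is a simple wooden stool: a rectangular seat 297 mm (x) by 279 mm (y), 37 mm thick, top face at z = 411 mm, on four square legs, each 46×46 mm in cross-section. The legs rest on z = 0, each flush with a corner of the seat.

The chair is on top of the table, centred. Two stools sit around the table at the +y, +x sides.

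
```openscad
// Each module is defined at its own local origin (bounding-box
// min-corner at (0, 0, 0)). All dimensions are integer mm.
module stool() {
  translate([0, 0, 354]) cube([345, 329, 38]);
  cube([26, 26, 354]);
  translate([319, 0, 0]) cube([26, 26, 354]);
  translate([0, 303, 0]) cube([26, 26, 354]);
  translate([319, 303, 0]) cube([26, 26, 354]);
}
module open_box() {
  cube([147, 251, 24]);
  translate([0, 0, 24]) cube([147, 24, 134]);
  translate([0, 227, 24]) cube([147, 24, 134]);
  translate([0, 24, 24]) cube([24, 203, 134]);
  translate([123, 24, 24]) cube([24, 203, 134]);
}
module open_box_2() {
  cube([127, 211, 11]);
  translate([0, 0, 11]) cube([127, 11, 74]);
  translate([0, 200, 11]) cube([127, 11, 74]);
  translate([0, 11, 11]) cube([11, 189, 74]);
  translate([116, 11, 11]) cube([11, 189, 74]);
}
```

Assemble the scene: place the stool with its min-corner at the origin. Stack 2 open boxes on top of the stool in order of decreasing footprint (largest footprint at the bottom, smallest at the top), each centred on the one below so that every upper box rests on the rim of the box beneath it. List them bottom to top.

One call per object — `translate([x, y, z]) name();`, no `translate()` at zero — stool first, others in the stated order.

stool();
translate([99, 39, 392]) open_box();
translate([109, 59, 550]) open_box_2();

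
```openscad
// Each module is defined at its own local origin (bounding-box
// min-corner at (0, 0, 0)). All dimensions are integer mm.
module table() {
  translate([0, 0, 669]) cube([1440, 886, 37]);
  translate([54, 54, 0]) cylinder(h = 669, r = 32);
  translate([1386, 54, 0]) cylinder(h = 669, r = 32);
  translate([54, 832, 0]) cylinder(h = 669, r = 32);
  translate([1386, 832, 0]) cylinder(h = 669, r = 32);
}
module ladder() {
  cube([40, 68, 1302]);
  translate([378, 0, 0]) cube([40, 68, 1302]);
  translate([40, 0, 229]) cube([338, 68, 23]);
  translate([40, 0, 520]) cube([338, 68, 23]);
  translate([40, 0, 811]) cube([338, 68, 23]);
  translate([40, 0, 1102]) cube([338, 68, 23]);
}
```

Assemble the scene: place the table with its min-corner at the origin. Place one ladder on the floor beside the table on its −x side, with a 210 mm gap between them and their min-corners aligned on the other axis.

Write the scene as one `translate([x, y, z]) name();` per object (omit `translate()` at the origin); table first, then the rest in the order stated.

table();
translate([-628, 0, 0]) ladder();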